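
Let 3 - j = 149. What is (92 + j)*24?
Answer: -1296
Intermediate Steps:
j = -146 (j = 3 - 1*149 = 3 - 149 = -146)
(92 + j)*24 = (92 - 146)*24 = -54*24 = -1296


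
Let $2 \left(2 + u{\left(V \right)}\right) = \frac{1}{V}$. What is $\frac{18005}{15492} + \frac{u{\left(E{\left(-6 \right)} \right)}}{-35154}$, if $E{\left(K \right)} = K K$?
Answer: $\frac{3797871233}{3267634608} \approx 1.1623$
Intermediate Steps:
$E{\left(K \right)} = K^{2}$
$u{\left(V \right)} = -2 + \frac{1}{2 V}$
$\frac{18005}{15492} + \frac{u{\left(E{\left(-6 \right)} \right)}}{-35154} = \frac{18005}{15492} + \frac{-2 + \frac{1}{2 \left(-6\right)^{2}}}{-35154} = 18005 \cdot \frac{1}{15492} + \left(-2 + \frac{1}{2 \cdot 36}\right) \left(- \frac{1}{35154}\right) = \frac{18005}{15492} + \left(-2 + \frac{1}{2} \cdot \frac{1}{36}\right) \left(- \frac{1}{35154}\right) = \frac{18005}{15492} + \left(-2 + \frac{1}{72}\right) \left(- \frac{1}{35154}\right) = \frac{18005}{15492} - - \frac{143}{2531088} = \frac{18005}{15492} + \frac{143}{2531088} = \frac{3797871233}{3267634608}$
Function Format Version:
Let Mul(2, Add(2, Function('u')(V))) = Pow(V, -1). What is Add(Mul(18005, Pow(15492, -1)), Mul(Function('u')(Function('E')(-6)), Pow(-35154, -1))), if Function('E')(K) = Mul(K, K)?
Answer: Rational(3797871233, 3267634608) ≈ 1.1623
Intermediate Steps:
Function('E')(K) = Pow(K, 2)
Function('u')(V) = Add(-2, Mul(Rational(1, 2), Pow(V, -1)))
Add(Mul(18005, Pow(15492, -1)), Mul(Function('u')(Function('E')(-6)), Pow(-35154, -1))) = Add(Mul(18005, Pow(15492, -1)), Mul(Add(-2, Mul(Rational(1, 2), Pow(Pow(-6, 2), -1))), Pow(-35154, -1))) = Add(Mul(18005, Rational(1, 15492)), Mul(Add(-2, Mul(Rational(1, 2), Pow(36, -1))), Rational(-1, 35154))) = Add(Rational(18005, 15492), Mul(Add(-2, Mul(Rational(1, 2), Rational(1, 36))), Rational(-1, 35154))) = Add(Rational(18005, 15492), Mul(Add(-2, Rational(1, 72)), Rational(-1, 35154))) = Add(Rational(18005, 15492), Mul(Rational(-143, 72), Rational(-1, 35154))) = Add(Rational(18005, 15492), Rational(143, 2531088)) = Rational(3797871233, 3267634608)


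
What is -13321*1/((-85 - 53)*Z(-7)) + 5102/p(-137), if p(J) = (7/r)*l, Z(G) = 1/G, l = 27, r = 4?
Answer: -4935793/8694 ≈ -567.72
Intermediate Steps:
p(J) = 189/4 (p(J) = (7/4)*27 = 189/4)
-13321*1/((-85 - 53)*Z(-7)) + 5102/p(-137) = -13321*(-7/(-85 - 53)) + 5102/(189/4) = -13321/((-138*(-1/7))) + 5102*(4/189) = -13321/138/7 + 20408/189 = -13321*7/138 + 20408/189 = -93247/138 + 20408/189 = -4935793/8694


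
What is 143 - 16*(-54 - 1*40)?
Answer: 1647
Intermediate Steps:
143 - 16*(-54 - 1*40) = 143 - 16*(-54 - 40) = 143 - 16*(-94) = 143 + 1504 = 1647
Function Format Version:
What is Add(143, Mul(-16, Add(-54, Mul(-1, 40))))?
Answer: 1647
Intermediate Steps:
Add(143, Mul(-16, Add(-54, Mul(-1, 40)))) = Add(143, Mul(-16, Add(-54, -40))) = Add(143, Mul(-16, -94)) = Add(143, 1504) = 1647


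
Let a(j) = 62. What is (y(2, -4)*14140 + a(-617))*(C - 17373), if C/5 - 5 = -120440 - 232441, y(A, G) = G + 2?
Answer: 50277506154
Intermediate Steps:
y(A, G) = 2 + G
C = -1764380 (C = 25 + 5*(-120440 - 232441) = 25 + 5*(-352881) = 25 - 1764405 = -1764380)
(y(2, -4)*14140 + a(-617))*(C - 17373) = ((2 - 4)*14140 + 62)*(-1764380 - 17373) = (-2*14140 + 62)*(-1781753) = (-28280 + 62)*(-1781753) = -28218*(-1781753) = 50277506154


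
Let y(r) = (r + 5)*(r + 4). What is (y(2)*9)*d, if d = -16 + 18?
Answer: 756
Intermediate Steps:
d = 2
y(r) = (4 + r)*(5 + r) (y(r) = (5 + r)*(4 + r) = (4 + r)*(5 + r))
(y(2)*9)*d = ((20 + 2² + 9*2)*9)*2 = ((20 + 4 + 18)*9)*2 = (42*9)*2 = 378*2 = 756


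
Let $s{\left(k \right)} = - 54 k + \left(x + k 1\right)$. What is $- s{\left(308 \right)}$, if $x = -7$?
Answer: $16331$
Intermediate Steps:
$s{\left(k \right)} = -7 - 53 k$ ($s{\left(k \right)} = - 54 k + \left(-7 + k 1\right) = - 54 k + \left(-7 + k\right) = -7 - 53 k$)
$- s{\left(308 \right)} = - (-7 - 16324) = \left(-1\right) \left(-16331\right) = 16331$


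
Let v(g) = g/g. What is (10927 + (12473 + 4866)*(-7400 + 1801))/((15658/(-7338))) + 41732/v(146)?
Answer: 356477041474/7829 ≈ 4.5533e+7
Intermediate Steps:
v(g) = 1
(10927 + (12473 + 4866)*(-7400 + 1801))/((15658/(-7338))) + 41732/v(146) = (10927 + (12473 + 4866)*(-7400 + 1801))/((15658/(-7338))) + 41732/1 = (10927 + 17339*(-5599))/((15658*(-1/7338))) + 41732*1 = (10927 - 97081061)/(-7829/3669) + 41732 = -97070134*(-3669/7829) + 41732 = 356150321646/7829 + 41732 = 356477041474/7829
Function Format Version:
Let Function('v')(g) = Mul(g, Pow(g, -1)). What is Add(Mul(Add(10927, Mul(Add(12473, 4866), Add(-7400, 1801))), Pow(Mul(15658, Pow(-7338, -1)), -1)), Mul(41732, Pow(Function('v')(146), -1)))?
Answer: Rational(356477041474, 7829) ≈ 4.5533e+7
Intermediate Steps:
Function('v')(g) = 1
Add(Mul(Add(10927, Mul(Add(12473, 4866), Add(-7400, 1801))), Pow(Mul(15658, Pow(-7338, -1)), -1)), Mul(41732, Pow(Function('v')(146), -1))) = Add(Mul(Add(10927, Mul(Add(12473, 4866), Add(-7400, 1801))), Pow(Mul(15658, Pow(-7338, -1)), -1)), Mul(41732, Pow(1, -1))) = Add(Mul(Add(10927, Mul(17339, -5599)), Pow(Mul(15658, Rational(-1, 7338)), -1)), Mul(41732, 1)) = Add(Mul(Add(10927, -97081061), Pow(Rational(-7829, 3669), -1)), 41732) = Add(Mul(-97070134, Rational(-3669, 7829)), 41732) = Add(Rational(356150321646, 7829), 41732) = Rational(356477041474, 7829)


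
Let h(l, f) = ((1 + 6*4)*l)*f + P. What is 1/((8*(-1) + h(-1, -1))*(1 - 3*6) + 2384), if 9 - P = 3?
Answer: 1/1993 ≈ 0.00050176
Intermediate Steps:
P = 6 (P = 9 - 1*3 = 9 - 3 = 6)
h(l, f) = 6 + 25*f*l (h(l, f) = ((1 + 6*4)*l)*f + 6 = ((1 + 24)*l)*f + 6 = (25*l)*f + 6 = 25*f*l + 6 = 6 + 25*f*l)
1/((8*(-1) + h(-1, -1))*(1 - 3*6) + 2384) = 1/((8*(-1) + (6 + 25*(-1)*(-1)))*(1 - 3*6) + 2384) = 1/((-8 + (6 + 25))*(1 - 18) + 2384) = 1/((-8 + 31)*(-17) + 2384) = 1/(23*(-17) + 2384) = 1/(-391 + 2384) = 1/1993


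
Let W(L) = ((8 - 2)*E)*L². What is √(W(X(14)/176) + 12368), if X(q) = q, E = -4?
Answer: √23944154/44 ≈ 111.21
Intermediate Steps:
W(L) = -24*L² (W(L) = ((8 - 2)*(-4))*L² = (6*(-4))*L² = -24*L²)
√(W(X(14)/176) + 12368) = √(-24*(14/176)² + 12368) = √(-24*(14*(1/176))² + 12368) = √(-24*(7/88)² + 12368) = √(-24*49/7744 + 12368) = √(-147/968 + 12368) = √(11972077/968) = √23944154/44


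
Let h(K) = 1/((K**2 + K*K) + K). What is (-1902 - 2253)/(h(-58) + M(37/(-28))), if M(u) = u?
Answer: 129331300/41127 ≈ 3144.7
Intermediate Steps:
h(K) = 1/(K + 2*K**2) (h(K) = 1/((K**2 + K**2) + K) = 1/(2*K**2 + K) = 1/(K + 2*K**2))
(-1902 - 2253)/(h(-58) + M(37/(-28))) = (-1902 - 2253)/(1/((-58)*(1 + 2*(-58))) + 37/(-28)) = -4155/(-1/(58*(1 - 116)) + 37*(-1/28)) = -4155/(-1/58/(-115) - 37/28) = -4155/(-1/58*(-1/115) - 37/28) = -4155/(1/6670 - 37/28) = -4155/(-123381/93380) = -4155*(-93380/123381) = 129331300/41127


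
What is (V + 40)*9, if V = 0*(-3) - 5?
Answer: 315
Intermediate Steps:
V = -5 (V = 0 - 5 = -5)
(V + 40)*9 = (-5 + 40)*9 = 35*9 = 315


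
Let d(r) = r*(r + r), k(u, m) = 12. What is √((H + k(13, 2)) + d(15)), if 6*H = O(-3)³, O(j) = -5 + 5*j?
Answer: I*√7842/3 ≈ 29.518*I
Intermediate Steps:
H = -4000/3 (H = (-5 + 5*(-3))³/6 = (-5 - 15)³/6 = (⅙)*(-20)³ = (⅙)*(-8000) = -4000/3 ≈ -1333.3)
d(r) = 2*r² (d(r) = r*(2*r) = 2*r²)
√((H + k(13, 2)) + d(15)) = √((-4000/3 + 12) + 2*15²) = √(-3964/3 + 2*225) = √(-3964/3 + 450) = √(-2614/3) = I*√7842/3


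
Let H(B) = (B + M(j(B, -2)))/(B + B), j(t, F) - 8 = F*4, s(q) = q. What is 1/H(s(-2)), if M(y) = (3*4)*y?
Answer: 2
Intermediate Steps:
j(t, F) = 8 + 4*F (j(t, F) = 8 + F*4 = 8 + 4*F)
M(y) = 12*y
H(B) = ½ (H(B) = (B + 12*(8 + 4*(-2)))/(B + B) = (B + 12*(8 - 8))/((2*B)) = (B + 12*0)*(1/(2*B)) = (B + 0)*(1/(2*B)) = B*(1/(2*B)) = ½)
1/H(s(-2)) = 1/(½) = 2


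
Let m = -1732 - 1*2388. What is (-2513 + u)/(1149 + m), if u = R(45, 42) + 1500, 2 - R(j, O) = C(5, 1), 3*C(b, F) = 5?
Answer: 3038/8913 ≈ 0.34085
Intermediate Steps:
m = -4120 (m = -1732 - 2388 = -4120)
C(b, F) = 5/3 (C(b, F) = (1/3)*5 = 5/3)
R(j, O) = 1/3 (R(j, O) = 2 - 1*5/3 = 2 - 5/3 = 1/3)
u = 4501/3 (u = 1/3 + 1500 = 4501/3 ≈ 1500.3)
(-2513 + u)/(1149 + m) = (-2513 + 4501/3)/(1149 - 4120) = -3038/3/(-2971) = -3038/3*(-1/2971) = 3038/8913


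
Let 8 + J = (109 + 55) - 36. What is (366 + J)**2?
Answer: 236196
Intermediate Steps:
J = 120 (J = -8 + ((109 + 55) - 36) = -8 + (164 - 36) = -8 + 128 = 120)
(366 + J)**2 = (366 + 120)**2 = 486**2 = 236196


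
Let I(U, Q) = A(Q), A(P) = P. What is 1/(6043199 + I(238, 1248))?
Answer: 1/6044447 ≈ 1.6544e-7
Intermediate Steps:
I(U, Q) = Q
1/(6043199 + I(238, 1248)) = 1/(6043199 + 1248) = 1/6044447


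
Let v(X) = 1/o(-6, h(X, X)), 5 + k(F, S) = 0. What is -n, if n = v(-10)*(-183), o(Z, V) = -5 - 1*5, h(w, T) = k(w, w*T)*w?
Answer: -183/10 ≈ -18.300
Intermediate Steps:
k(F, S) = -5 (k(F, S) = -5 + 0 = -5)
h(w, T) = -5*w
o(Z, V) = -10 (o(Z, V) = -5 - 5 = -10)
v(X) = -⅒ (v(X) = 1/(-10) = -⅒)
n = 183/10 (n = -⅒*(-183) = 183/10 ≈ 18.300)
-n = -1*183/10 = -183/10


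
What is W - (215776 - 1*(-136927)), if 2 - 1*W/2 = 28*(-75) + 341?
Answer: -349181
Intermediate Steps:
W = 3522 (W = 4 - 2*(28*(-75) + 341) = 4 - 2*(-2100 + 341) = 4 - 2*(-1759) = 4 + 3518 = 3522)
W - (215776 - 1*(-136927)) = 3522 - (215776 - 1*(-136927)) = 3522 - (215776 + 136927) = 3522 - 1*352703 = 3522 - 352703 = -349181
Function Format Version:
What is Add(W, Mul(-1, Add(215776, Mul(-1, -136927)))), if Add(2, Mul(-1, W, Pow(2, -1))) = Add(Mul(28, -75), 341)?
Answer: -349181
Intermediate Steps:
W = 3522 (W = Add(4, Mul(-2, Add(Mul(28, -75), 341))) = Add(4, Mul(-2, Add(-2100, 341))) = Add(4, Mul(-2, -1759)) = Add(4, 3518) = 3522)
Add(W, Mul(-1, Add(215776, Mul(-1, -136927)))) = Add(3522, Mul(-1, Add(215776, Mul(-1, -136927)))) = Add(3522, Mul(-1, Add(215776, 136927))) = Add(3522, Mul(-1, 352703)) = Add(3522, -352703) = -349181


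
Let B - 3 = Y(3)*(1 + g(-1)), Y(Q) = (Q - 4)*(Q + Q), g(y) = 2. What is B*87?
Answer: -1305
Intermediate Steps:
Y(Q) = 2*Q*(-4 + Q) (Y(Q) = (-4 + Q)*(2*Q) = 2*Q*(-4 + Q))
B = -15 (B = 3 + (2*3*(-4 + 3))*(1 + 2) = 3 + (2*3*(-1))*3 = 3 - 6*3 = 3 - 18 = -15)
B*87 = -15*87 = -1305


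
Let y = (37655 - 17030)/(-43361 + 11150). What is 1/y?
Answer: -10737/6875 ≈ -1.5617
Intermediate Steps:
y = -6875/10737 (y = 20625/(-32211) = 20625*(-1/32211) = -6875/10737 ≈ -0.64031)
1/y = 1/(-6875/10737) = -10737/6875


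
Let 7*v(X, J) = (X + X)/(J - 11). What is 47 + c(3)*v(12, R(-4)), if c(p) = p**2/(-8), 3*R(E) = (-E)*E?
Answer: 16202/343 ≈ 47.236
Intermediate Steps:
R(E) = -E**2/3 (R(E) = ((-E)*E)/3 = (-E**2)/3 = -E**2/3)
v(X, J) = 2*X/(7*(-11 + J)) (v(X, J) = ((X + X)/(J - 11))/7 = ((2*X)/(-11 + J))/7 = (2*X/(-11 + J))/7 = 2*X/(7*(-11 + J)))
c(p) = -p**2/8
47 + c(3)*v(12, R(-4)) = 47 + (-1/8*3**2)*((2/7)*12/(-11 - 1/3*(-4)**2)) = 47 + (-1/8*9)*((2/7)*12/(-11 - 1/3*16)) = 47 - 9*12/(28*(-11 - 16/3)) = 47 - 9*12/(28*(-49/3)) = 47 - 9*12*(-3)/(28*49) = 47 - 9/8*(-72/343) = 47 + 81/343 = 16202/343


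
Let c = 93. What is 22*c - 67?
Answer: 1979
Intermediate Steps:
22*c - 67 = 22*93 - 67 = 2046 - 67 = 1979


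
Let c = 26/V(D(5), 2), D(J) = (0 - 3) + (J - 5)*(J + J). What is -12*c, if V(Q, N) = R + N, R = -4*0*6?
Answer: -156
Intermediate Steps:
R = 0 (R = 0*6 = 0)
D(J) = -3 + 2*J*(-5 + J) (D(J) = -3 + (-5 + J)*(2*J) = -3 + 2*J*(-5 + J))
V(Q, N) = N (V(Q, N) = 0 + N = N)
c = 13 (c = 26/2 = 26*(½) = 13)
-12*c = -12*13 = -156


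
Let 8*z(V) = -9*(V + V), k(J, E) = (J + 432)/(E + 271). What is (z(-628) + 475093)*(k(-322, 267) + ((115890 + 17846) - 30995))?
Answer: 13169379300304/269 ≈ 4.8957e+10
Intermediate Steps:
k(J, E) = (432 + J)/(271 + E)
z(V) = -9*V/4 (z(V) = (-9*(V + V))/8 = (-18*V)/8 = -9*V/4)
(z(-628) + 475093)*(k(-322, 267) + ((115890 + 17846) - 30995)) = (-9/4*(-628) + 475093)*((432 - 322)/(271 + 267) + ((115890 + 17846) - 30995)) = (1413 + 475093)*(110/538 + (133736 - 30995)) = 476506*((1/538)*110 + 102741) = 476506*(55/269 + 102741) = 476506*(27637384/269) = 13169379300304/269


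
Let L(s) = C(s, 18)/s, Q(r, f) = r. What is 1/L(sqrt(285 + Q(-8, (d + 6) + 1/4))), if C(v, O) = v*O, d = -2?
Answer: 1/18 ≈ 0.055556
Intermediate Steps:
C(v, O) = O*v
L(s) = 18 (L(s) = (18*s)/s = 18)
1/L(sqrt(285 + Q(-8, (d + 6) + 1/4))) = 1/18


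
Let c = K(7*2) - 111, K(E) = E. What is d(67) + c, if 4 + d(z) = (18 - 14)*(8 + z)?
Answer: 199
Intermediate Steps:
d(z) = 28 + 4*z (d(z) = -4 + (18 - 14)*(8 + z) = -4 + 4*(8 + z) = -4 + (32 + 4*z) = 28 + 4*z)
c = -97 (c = 7*2 - 111 = 14 - 111 = -97)
d(67) + c = (28 + 4*67) - 97 = (28 + 268) - 97 = 296 - 97 = 199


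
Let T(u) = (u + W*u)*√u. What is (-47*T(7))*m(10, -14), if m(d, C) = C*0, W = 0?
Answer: 0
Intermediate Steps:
m(d, C) = 0
T(u) = u^(3/2) (T(u) = (u + 0*u)*√u = (u + 0)*√u = u*√u = u^(3/2))
(-47*T(7))*m(10, -14) = -329*√7*0 = 0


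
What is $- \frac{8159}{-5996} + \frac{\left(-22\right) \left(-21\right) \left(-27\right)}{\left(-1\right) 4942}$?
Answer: $\frac{8222563}{2116588} \approx 3.8848$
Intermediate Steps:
$- \frac{8159}{-5996} + \frac{\left(-22\right) \left(-21\right) \left(-27\right)}{\left(-1\right) 4942} = \left(-8159\right) \left(- \frac{1}{5996}\right) + \frac{462 \left(-27\right)}{-4942} = \frac{8159}{5996} - - \frac{891}{353} = \frac{8159}{5996} + \frac{891}{353} = \frac{8222563}{2116588}$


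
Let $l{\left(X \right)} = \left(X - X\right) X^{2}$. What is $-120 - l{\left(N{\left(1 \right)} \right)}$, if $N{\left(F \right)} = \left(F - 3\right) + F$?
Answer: $-120$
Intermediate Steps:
$N{\left(F \right)} = -3 + 2 F$ ($N{\left(F \right)} = \left(-3 + F\right) + F = -3 + 2 F$)
$l{\left(X \right)} = 0$ ($l{\left(X \right)} = 0 X^{2} = 0$)
$-120 - l{\left(N{\left(1 \right)} \right)} = -120 - 0 = -120 + 0 = -120$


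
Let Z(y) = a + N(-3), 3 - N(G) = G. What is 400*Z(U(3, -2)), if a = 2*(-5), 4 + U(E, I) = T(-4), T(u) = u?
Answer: -1600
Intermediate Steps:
U(E, I) = -8 (U(E, I) = -4 - 4 = -8)
N(G) = 3 - G
a = -10
Z(y) = -4 (Z(y) = -10 + (3 - 1*(-3)) = -10 + (3 + 3) = -10 + 6 = -4)
400*Z(U(3, -2)) = 400*(-4) = -1600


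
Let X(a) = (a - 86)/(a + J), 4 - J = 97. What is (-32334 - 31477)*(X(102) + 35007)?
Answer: -20105506069/9 ≈ -2.2339e+9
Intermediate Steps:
J = -93 (J = 4 - 1*97 = 4 - 97 = -93)
X(a) = (-86 + a)/(-93 + a) (X(a) = (a - 86)/(a - 93) = (-86 + a)/(-93 + a))
(-32334 - 31477)*(X(102) + 35007) = (-32334 - 31477)*((-86 + 102)/(-93 + 102) + 35007) = -63811*(16/9 + 35007) = -63811*315079/9 = -20105506069/9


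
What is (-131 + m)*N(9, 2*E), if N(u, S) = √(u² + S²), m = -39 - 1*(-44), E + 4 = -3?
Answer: -126*√277 ≈ -2097.1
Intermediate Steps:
E = -7 (E = -4 - 3 = -7)
m = 5 (m = -39 + 44 = 5)
N(u, S) = √(S² + u²)
(-131 + m)*N(9, 2*E) = (-131 + 5)*√((2*(-7))² + 9²) = -126*√((-14)² + 81) = -126*√(196 + 81) = -126*√277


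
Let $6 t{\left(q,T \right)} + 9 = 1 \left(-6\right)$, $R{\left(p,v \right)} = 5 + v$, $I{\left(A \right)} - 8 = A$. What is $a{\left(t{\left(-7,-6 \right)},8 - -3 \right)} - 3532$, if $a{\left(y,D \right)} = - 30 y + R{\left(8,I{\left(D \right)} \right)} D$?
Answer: $-3193$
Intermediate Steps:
$I{\left(A \right)} = 8 + A$
$t{\left(q,T \right)} = - \frac{5}{2}$ ($t{\left(q,T \right)} = - \frac{3}{2} + \frac{1 \left(-6\right)}{6} = - \frac{3}{2} + \frac{1}{6} \left(-6\right) = - \frac{3}{2} - 1 = - \frac{5}{2}$)
$a{\left(y,D \right)} = - 30 y + D \left(13 + D\right)$ ($a{\left(y,D \right)} = - 30 y + \left(5 + \left(8 + D\right)\right) D = - 30 y + \left(13 + D\right) D = - 30 y + D \left(13 + D\right)$)
$a{\left(t{\left(-7,-6 \right)},8 - -3 \right)} - 3532 = \left(\left(-30\right) \left(- \frac{5}{2}\right) + \left(8 - -3\right) \left(13 + \left(8 - -3\right)\right)\right) - 3532 = \left(75 + \left(8 + 3\right) \left(13 + \left(8 + 3\right)\right)\right) - 3532 = \left(75 + 11 \left(13 + 11\right)\right) - 3532 = \left(75 + 11 \cdot 24\right) - 3532 = \left(75 + 264\right) - 3532 = 339 - 3532 = -3193$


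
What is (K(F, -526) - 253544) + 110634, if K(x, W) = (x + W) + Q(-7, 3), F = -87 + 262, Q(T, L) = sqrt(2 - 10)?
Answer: -143261 + 2*I*sqrt(2) ≈ -1.4326e+5 + 2.8284*I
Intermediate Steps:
Q(T, L) = 2*I*sqrt(2) (Q(T, L) = sqrt(-8) = 2*I*sqrt(2))
F = 175
K(x, W) = W + x + 2*I*sqrt(2) (K(x, W) = (x + W) + 2*I*sqrt(2) = (W + x) + 2*I*sqrt(2) = W + x + 2*I*sqrt(2))
(K(F, -526) - 253544) + 110634 = ((-526 + 175 + 2*I*sqrt(2)) - 253544) + 110634 = ((-351 + 2*I*sqrt(2)) - 253544) + 110634 = (-253895 + 2*I*sqrt(2)) + 110634 = -143261 + 2*I*sqrt(2)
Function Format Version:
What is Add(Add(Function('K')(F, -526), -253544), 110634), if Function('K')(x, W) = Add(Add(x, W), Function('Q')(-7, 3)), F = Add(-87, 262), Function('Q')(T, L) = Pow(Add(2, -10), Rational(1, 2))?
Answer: Add(-143261, Mul(2, I, Pow(2, Rational(1, 2)))) ≈ Add(-1.4326e+5, Mul(2.8284, I))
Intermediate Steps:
Function('Q')(T, L) = Mul(2, I, Pow(2, Rational(1, 2))) (Function('Q')(T, L) = Pow(-8, Rational(1, 2)) = Mul(2, I, Pow(2, Rational(1, 2))))
F = 175
Function('K')(x, W) = Add(W, x, Mul(2, I, Pow(2, Rational(1, 2)))) (Function('K')(x, W) = Add(Add(x, W), Mul(2, I, Pow(2, Rational(1, 2)))) = Add(Add(W, x), Mul(2, I, Pow(2, Rational(1, 2)))) = Add(W, x, Mul(2, I, Pow(2, Rational(1, 2)))))
Add(Add(Function('K')(F, -526), -253544), 110634) = Add(Add(Add(-526, 175, Mul(2, I, Pow(2, Rational(1, 2)))), -253544), 110634) = Add(Add(Add(-351, Mul(2, I, Pow(2, Rational(1, 2)))), -253544), 110634) = Add(Add(-253895, Mul(2, I, Pow(2, Rational(1, 2)))), 110634) = Add(-143261, Mul(2, I, Pow(2, Rational(1, 2))))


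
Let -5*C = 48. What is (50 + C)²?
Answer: 40804/25 ≈ 1632.2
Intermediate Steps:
C = -48/5 (C = -⅕*48 = -48/5 ≈ -9.6000)
(50 + C)² = (50 - 48/5)² = (202/5)² = 40804/25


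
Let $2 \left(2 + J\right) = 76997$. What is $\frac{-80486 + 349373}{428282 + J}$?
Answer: $\frac{537774}{933557} \approx 0.57605$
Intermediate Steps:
$J = \frac{76993}{2}$ ($J = -2 + \frac{1}{2} \cdot 76997 = -2 + \frac{76997}{2} = \frac{76993}{2} \approx 38497.0$)
$\frac{-80486 + 349373}{428282 + J} = \frac{-80486 + 349373}{428282 + \frac{76993}{2}} = \frac{268887}{\frac{933557}{2}} = 268887 \cdot \frac{2}{933557} = \frac{537774}{933557}$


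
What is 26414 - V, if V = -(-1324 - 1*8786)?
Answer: 16304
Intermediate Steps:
V = 10110 (V = -(-1324 - 8786) = -1*(-10110) = 10110)
26414 - V = 26414 - 1*10110 = 26414 - 10110 = 16304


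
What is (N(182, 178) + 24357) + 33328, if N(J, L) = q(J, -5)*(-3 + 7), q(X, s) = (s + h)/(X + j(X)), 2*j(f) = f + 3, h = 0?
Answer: 31669025/549 ≈ 57685.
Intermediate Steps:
j(f) = 3/2 + f/2 (j(f) = (f + 3)/2 = (3 + f)/2 = 3/2 + f/2)
q(X, s) = s/(3/2 + 3*X/2) (q(X, s) = (s + 0)/(X + (3/2 + X/2)) = s/(3/2 + 3*X/2))
N(J, L) = -40/(3*(1 + J)) (N(J, L) = ((2/3)*(-5)/(1 + J))*(-3 + 7) = -10/(3*(1 + J))*4 = -40/(3*(1 + J)))
(N(182, 178) + 24357) + 33328 = (-40/(3 + 3*182) + 24357) + 33328 = (-40/(3 + 546) + 24357) + 33328 = (-40/549 + 24357) + 33328 = 13371953/549 + 33328 = 31669025/549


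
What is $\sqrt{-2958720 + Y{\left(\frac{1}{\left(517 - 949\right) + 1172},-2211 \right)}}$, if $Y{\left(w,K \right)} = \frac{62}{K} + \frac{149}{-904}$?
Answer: $\frac{i \sqrt{2955005207174285562}}{999372} \approx 1720.1 i$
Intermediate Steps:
$Y{\left(w,K \right)} = - \frac{149}{904} + \frac{62}{K}$ ($Y{\left(w,K \right)} = \frac{62}{K} + 149 \left(- \frac{1}{904}\right) = \frac{62}{K} - \frac{149}{904} = - \frac{149}{904} + \frac{62}{K}$)
$\sqrt{-2958720 + Y{\left(\frac{1}{\left(517 - 949\right) + 1172},-2211 \right)}} = \sqrt{-2958720 - \left(\frac{149}{904} - \frac{62}{-2211}\right)} = \sqrt{-2958720 + \left(- \frac{149}{904} + 62 \left(- \frac{1}{2211}\right)\right)} = \sqrt{-2958720 - \frac{385487}{1998744}} = \sqrt{- \frac{5913724233167}{1998744}} = \frac{i \sqrt{2955005207174285562}}{999372}$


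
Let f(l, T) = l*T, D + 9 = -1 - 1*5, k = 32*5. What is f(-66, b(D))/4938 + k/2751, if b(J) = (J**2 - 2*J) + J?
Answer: -7130960/2264073 ≈ -3.1496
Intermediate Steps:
k = 160
D = -15 (D = -9 + (-1 - 1*5) = -9 + (-1 - 5) = -9 - 6 = -15)
b(J) = J**2 - J
f(l, T) = T*l
f(-66, b(D))/4938 + k/2751 = (-15*(-1 - 15)*(-66))/4938 + 160/2751 = (-15*(-16)*(-66))*(1/4938) + 160*(1/2751) = (240*(-66))*(1/4938) + 160/2751 = -15840*1/4938 + 160/2751 = -2640/823 + 160/2751 = -7130960/2264073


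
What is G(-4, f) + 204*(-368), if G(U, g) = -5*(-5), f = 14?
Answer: -75047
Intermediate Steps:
G(U, g) = 25
G(-4, f) + 204*(-368) = 25 + 204*(-368) = 25 - 75072 = -75047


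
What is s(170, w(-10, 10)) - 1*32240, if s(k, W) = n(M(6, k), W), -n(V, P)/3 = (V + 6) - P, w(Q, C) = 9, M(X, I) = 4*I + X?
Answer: -34289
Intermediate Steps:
M(X, I) = X + 4*I
n(V, P) = -18 - 3*V + 3*P (n(V, P) = -3*((V + 6) - P) = -3*((6 + V) - P) = -3*(6 + V - P) = -18 - 3*V + 3*P)
s(k, W) = -36 - 12*k + 3*W (s(k, W) = -18 - 3*(6 + 4*k) + 3*W = -18 + (-18 - 12*k) + 3*W = -36 - 12*k + 3*W)
s(170, w(-10, 10)) - 1*32240 = (-36 - 12*170 + 3*9) - 1*32240 = (-36 - 2040 + 27) - 32240 = -2049 - 32240 = -34289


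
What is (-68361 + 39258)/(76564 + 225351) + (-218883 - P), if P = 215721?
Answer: -131213495763/301915 ≈ -4.3460e+5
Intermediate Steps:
(-68361 + 39258)/(76564 + 225351) + (-218883 - P) = (-68361 + 39258)/(76564 + 225351) + (-218883 - 1*215721) = -29103/301915 + (-218883 - 215721) = -29103*1/301915 - 434604 = -29103/301915 - 434604 = -131213495763/301915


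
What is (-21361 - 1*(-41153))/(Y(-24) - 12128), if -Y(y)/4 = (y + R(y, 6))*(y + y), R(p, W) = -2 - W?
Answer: -1237/1142 ≈ -1.0832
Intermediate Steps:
Y(y) = -8*y*(-8 + y) (Y(y) = -4*(y + (-2 - 1*6))*(y + y) = -4*(y + (-2 - 6))*2*y = -4*(y - 8)*2*y = -4*(-8 + y)*2*y = -8*y*(-8 + y))
(-21361 - 1*(-41153))/(Y(-24) - 12128) = (-21361 - 1*(-41153))/(8*(-24)*(8 - 1*(-24)) - 12128) = (-21361 + 41153)/(8*(-24)*(8 + 24) - 12128) = 19792/(8*(-24)*32 - 12128) = 19792/(-6144 - 12128) = 19792/(-18272) = 19792*(-1/18272) = -1237/1142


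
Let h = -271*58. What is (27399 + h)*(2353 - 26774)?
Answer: -285261701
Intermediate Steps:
h = -15718
(27399 + h)*(2353 - 26774) = (27399 - 15718)*(2353 - 26774) = 11681*(-24421) = -285261701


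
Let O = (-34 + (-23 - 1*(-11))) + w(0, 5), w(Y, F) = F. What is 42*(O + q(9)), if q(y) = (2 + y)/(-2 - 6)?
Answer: -7119/4 ≈ -1779.8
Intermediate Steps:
O = -41 (O = (-34 + (-23 - 1*(-11))) + 5 = (-34 + (-23 + 11)) + 5 = (-34 - 12) + 5 = -46 + 5 = -41)
q(y) = -¼ - y/8 (q(y) = (2 + y)/(-8) = (2 + y)*(-⅛) = -¼ - y/8)
42*(O + q(9)) = 42*(-41 + (-¼ - ⅛*9)) = 42*(-41 + (-¼ - 9/8)) = 42*(-41 - 11/8) = 42*(-339/8) = -7119/4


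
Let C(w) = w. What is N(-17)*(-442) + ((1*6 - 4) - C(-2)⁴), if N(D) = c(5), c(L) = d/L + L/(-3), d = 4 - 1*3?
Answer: 9514/15 ≈ 634.27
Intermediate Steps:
d = 1 (d = 4 - 3 = 1)
c(L) = 1/L - L/3 (c(L) = 1/L + L/(-3) = 1/L + L*(-⅓) = 1/L - L/3)
N(D) = -22/15 (N(D) = 1/5 - ⅓*5 = ⅕ - 5/3 = -22/15)
N(-17)*(-442) + ((1*6 - 4) - C(-2)⁴) = -22/15*(-442) + ((1*6 - 4) - 1*(-2)⁴) = 9724/15 + ((6 - 4) - 1*16) = 9724/15 + (2 - 16) = 9724/15 - 14 = 9514/15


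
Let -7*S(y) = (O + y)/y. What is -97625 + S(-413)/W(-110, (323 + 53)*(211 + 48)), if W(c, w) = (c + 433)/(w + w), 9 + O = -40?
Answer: -1862276009/19057 ≈ -97721.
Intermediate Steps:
O = -49 (O = -9 - 40 = -49)
W(c, w) = (433 + c)/(2*w) (W(c, w) = (433 + c)/((2*w)) = (433 + c)*(1/(2*w)) = (433 + c)/(2*w))
S(y) = -(-49 + y)/(7*y)
-97625 + S(-413)/W(-110, (323 + 53)*(211 + 48)) = -97625 + ((⅐)*(49 - 1*(-413))/(-413))/(((433 - 110)/(2*(((323 + 53)*(211 + 48)))))) = -97625 + ((⅐)*(-1/413)*(49 + 413))/(((½)*323/(376*259))) = -97625 + ((⅐)*(-1/413)*462)/(((½)*323/97384)) = -97625 - 66/(413*((½)*(1/97384)*323)) = -97625 - 66/(413*323/194768) = -97625 - 66/413*194768/323 = -97625 - 1836384/19057 = -1862276009/19057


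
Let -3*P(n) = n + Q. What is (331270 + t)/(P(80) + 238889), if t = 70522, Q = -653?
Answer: 1168/695 ≈ 1.6806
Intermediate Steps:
P(n) = 653/3 - n/3 (P(n) = -(n - 653)/3 = -(-653 + n)/3 = 653/3 - n/3)
(331270 + t)/(P(80) + 238889) = (331270 + 70522)/((653/3 - 1/3*80) + 238889) = 401792/((653/3 - 80/3) + 238889) = 401792/(191 + 238889) = 401792/239080 = 401792*(1/239080) = 1168/695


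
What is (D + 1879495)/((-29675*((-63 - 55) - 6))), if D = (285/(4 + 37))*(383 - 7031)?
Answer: 484933/973340 ≈ 0.49822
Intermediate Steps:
D = -1894680/41 (D = (285/41)*(-6648) = -1894680/41 ≈ -46212.)
(D + 1879495)/((-29675*((-63 - 55) - 6))) = (-1894680/41 + 1879495)/((-29675*((-63 - 55) - 6))) = 75164615/(41*((-29675*(-118 - 6)))) = 75164615/(41*((-29675*(-124)))) = (75164615/41)/3679700 = (75164615/41)*(1/3679700) = 484933/973340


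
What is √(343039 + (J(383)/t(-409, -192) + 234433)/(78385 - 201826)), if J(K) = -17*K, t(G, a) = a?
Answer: √632388927841723/42936 ≈ 585.69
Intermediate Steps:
√(343039 + (J(383)/t(-409, -192) + 234433)/(78385 - 201826)) = √(343039 + (-17*383/(-192) + 234433)/(78385 - 201826)) = √(343039 + (-6511*(-1/192) + 234433)/(-123441)) = √(343039 + (6511/192 + 234433)*(-1/123441)) = √(343039 + (45017647/192)*(-1/123441)) = √(343039 - 1957289/1030464) = √(353487382807/1030464) = √632388927841723/42936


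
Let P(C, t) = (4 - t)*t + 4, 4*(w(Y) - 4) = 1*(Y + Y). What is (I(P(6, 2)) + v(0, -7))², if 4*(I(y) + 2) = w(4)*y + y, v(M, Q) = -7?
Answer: 25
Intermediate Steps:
w(Y) = 4 + Y/2 (w(Y) = 4 + (1*(Y + Y))/4 = 4 + (1*(2*Y))/4 = 4 + (2*Y)/4 = 4 + Y/2)
P(C, t) = 4 + t*(4 - t) (P(C, t) = t*(4 - t) + 4 = 4 + t*(4 - t))
I(y) = -2 + 7*y/4 (I(y) = -2 + ((4 + (½)*4)*y + y)/4 = -2 + ((4 + 2)*y + y)/4 = -2 + (6*y + y)/4 = -2 + (7*y)/4 = -2 + 7*y/4)
(I(P(6, 2)) + v(0, -7))² = ((-2 + 7*(4 - 1*2² + 4*2)/4) - 7)² = ((-2 + 7*(4 - 1*4 + 8)/4) - 7)² = ((-2 + 7*(4 - 4 + 8)/4) - 7)² = ((-2 + (7/4)*8) - 7)² = ((-2 + 14) - 7)² = (12 - 7)² = 5² = 25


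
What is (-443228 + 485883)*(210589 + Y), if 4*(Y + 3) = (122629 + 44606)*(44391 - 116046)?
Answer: -511108486337555/4 ≈ -1.2778e+14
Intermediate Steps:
Y = -11983223937/4 (Y = -3 + ((122629 + 44606)*(44391 - 116046))/4 = -3 + (167235*(-71655))/4 = -3 + (¼)*(-11983223925) = -3 - 11983223925/4 = -11983223937/4 ≈ -2.9958e+9)
(-443228 + 485883)*(210589 + Y) = (-443228 + 485883)*(210589 - 11983223937/4) = 42655*(-11982381581/4) = -511108486337555/4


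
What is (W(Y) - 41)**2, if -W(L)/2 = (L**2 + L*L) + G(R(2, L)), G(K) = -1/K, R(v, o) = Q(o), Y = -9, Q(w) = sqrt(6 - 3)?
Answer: 399679/3 - 1460*sqrt(3)/3 ≈ 1.3238e+5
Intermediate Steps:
Q(w) = sqrt(3)
R(v, o) = sqrt(3)
W(L) = -4*L**2 + 2*sqrt(3)/3 (W(L) = -2*((L**2 + L*L) - 1/(sqrt(3))) = -2*((L**2 + L**2) - sqrt(3)/3) = -2*(2*L**2 - sqrt(3)/3) = -4*L**2 + 2*sqrt(3)/3)
(W(Y) - 41)**2 = ((-4*(-9)**2 + 2*sqrt(3)/3) - 41)**2 = ((-4*81 + 2*sqrt(3)/3) - 41)**2 = ((-324 + 2*sqrt(3)/3) - 41)**2 = (-365 + 2*sqrt(3)/3)**2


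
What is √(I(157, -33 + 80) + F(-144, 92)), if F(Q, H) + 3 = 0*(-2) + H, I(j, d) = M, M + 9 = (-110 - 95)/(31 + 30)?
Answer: 5*√11407/61 ≈ 8.7544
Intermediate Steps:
M = -754/61 (M = -9 + (-110 - 95)/(31 + 30) = -9 - 205/61 = -754/61 ≈ -12.361)
I(j, d) = -754/61
F(Q, H) = -3 + H (F(Q, H) = -3 + (0*(-2) + H) = -3 + (0 + H) = -3 + H)
√(I(157, -33 + 80) + F(-144, 92)) = √(-754/61 + (-3 + 92)) = √(-754/61 + 89) = √(4675/61) = 5*√11407/61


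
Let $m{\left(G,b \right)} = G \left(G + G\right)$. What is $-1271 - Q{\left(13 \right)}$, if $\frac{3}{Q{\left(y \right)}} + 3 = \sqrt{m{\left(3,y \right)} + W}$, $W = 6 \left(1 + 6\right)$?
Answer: $- \frac{21610}{17} - \frac{2 \sqrt{15}}{17} \approx -1271.6$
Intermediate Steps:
$m{\left(G,b \right)} = 2 G^{2}$ ($m{\left(G,b \right)} = G 2 G = 2 G^{2}$)
$W = 42$ ($W = 6 \cdot 7 = 42$)
$Q{\left(y \right)} = \frac{3}{-3 + 2 \sqrt{15}}$ ($Q{\left(y \right)} = \frac{3}{-3 + \sqrt{2 \cdot 3^{2} + 42}} = \frac{3}{-3 + \sqrt{2 \cdot 9 + 42}} = \frac{3}{-3 + \sqrt{18 + 42}} = \frac{3}{-3 + \sqrt{60}} = \frac{3}{-3 + 2 \sqrt{15}}$)
$-1271 - Q{\left(13 \right)} = -1271 - \left(\frac{3}{17} + \frac{2 \sqrt{15}}{17}\right) = - \frac{21610}{17} - \frac{2 \sqrt{15}}{17}$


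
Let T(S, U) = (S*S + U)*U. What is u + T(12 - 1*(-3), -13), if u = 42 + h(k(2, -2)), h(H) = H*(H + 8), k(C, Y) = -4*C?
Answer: -2714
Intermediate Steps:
T(S, U) = U*(U + S**2) (T(S, U) = (S**2 + U)*U = (U + S**2)*U = U*(U + S**2))
h(H) = H*(8 + H)
u = 42 (u = 42 + (-4*2)*(8 - 4*2) = 42 - 8*(8 - 8) = 42 - 8*0 = 42 + 0 = 42)
u + T(12 - 1*(-3), -13) = 42 - 13*(-13 + (12 - 1*(-3))**2) = 42 - 13*(-13 + (12 + 3)**2) = 42 - 13*(-13 + 15**2) = 42 - 13*(-13 + 225) = 42 - 13*212 = 42 - 2756 = -2714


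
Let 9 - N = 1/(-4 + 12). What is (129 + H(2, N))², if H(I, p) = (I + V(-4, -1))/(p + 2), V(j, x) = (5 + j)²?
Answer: 14055001/841 ≈ 16712.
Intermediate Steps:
N = 71/8 (N = 9 - 1/(-4 + 12) = 9 - 1/8 = 9 - 1*⅛ = 9 - ⅛ = 71/8 ≈ 8.8750)
H(I, p) = (1 + I)/(2 + p) (H(I, p) = (I + (5 - 4)²)/(p + 2) = (I + 1²)/(2 + p) = (I + 1)/(2 + p) = (1 + I)/(2 + p))
(129 + H(2, N))² = (129 + (1 + 2)/(2 + 71/8))² = (129 + 3/(87/8))² = (129 + (8/87)*3)² = (129 + 8/29)² = (3749/29)² = 14055001/841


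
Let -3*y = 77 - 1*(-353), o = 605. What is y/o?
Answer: -86/363 ≈ -0.23691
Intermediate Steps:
y = -430/3 (y = -(77 - 1*(-353))/3 = -(77 + 353)/3 = -⅓*430 = -430/3 ≈ -143.33)
y/o = -430/3/605 = -430/3*1/605 = -86/363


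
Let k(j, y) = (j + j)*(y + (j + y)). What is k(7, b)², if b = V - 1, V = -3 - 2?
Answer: 4900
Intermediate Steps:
V = -5
b = -6 (b = -5 - 1 = -6)
k(j, y) = 2*j*(j + 2*y) (k(j, y) = (2*j)*(j + 2*y) = 2*j*(j + 2*y))
k(7, b)² = (2*7*(7 + 2*(-6)))² = (2*7*(7 - 12))² = (2*7*(-5))² = (-70)² = 4900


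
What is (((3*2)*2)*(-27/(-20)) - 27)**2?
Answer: 2916/25 ≈ 116.64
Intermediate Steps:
(((3*2)*2)*(-27/(-20)) - 27)**2 = ((6*2)*(-27*(-1/20)) - 27)**2 = (12*(27/20) - 27)**2 = (81/5 - 27)**2 = (-54/5)**2 = 2916/25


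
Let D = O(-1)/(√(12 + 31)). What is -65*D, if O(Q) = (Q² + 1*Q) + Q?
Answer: 65*√43/43 ≈ 9.9124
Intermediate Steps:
O(Q) = Q² + 2*Q (O(Q) = (Q² + Q) + Q = (Q + Q²) + Q = Q² + 2*Q)
D = -√43/43 (D = (-(2 - 1))/(√(12 + 31)) = (-1*1)/(√43) = -√43/43 ≈ -0.15250)
-65*D = -(-65)*√43/43 = 65*√43/43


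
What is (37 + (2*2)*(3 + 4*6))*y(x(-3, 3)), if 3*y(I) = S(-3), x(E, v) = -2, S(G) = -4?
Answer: -580/3 ≈ -193.33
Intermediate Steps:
y(I) = -4/3 (y(I) = (⅓)*(-4) = -4/3)
(37 + (2*2)*(3 + 4*6))*y(x(-3, 3)) = (37 + (2*2)*(3 + 4*6))*(-4/3) = (37 + 4*(3 + 24))*(-4/3) = (37 + 4*27)*(-4/3) = (37 + 108)*(-4/3) = 145*(-4/3) = -580/3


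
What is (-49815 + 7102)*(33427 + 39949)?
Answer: -3134109088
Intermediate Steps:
(-49815 + 7102)*(33427 + 39949) = -42713*73376 = -3134109088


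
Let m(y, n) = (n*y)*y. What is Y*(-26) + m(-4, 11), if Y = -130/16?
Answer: 1549/4 ≈ 387.25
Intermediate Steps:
m(y, n) = n*y²
Y = -65/8 (Y = -130*1/16 = -65/8 ≈ -8.1250)
Y*(-26) + m(-4, 11) = -65/8*(-26) + 11*(-4)² = 845/4 + 11*16 = 845/4 + 176 = 1549/4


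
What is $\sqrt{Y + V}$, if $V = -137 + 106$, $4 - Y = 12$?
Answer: $i \sqrt{39} \approx 6.245 i$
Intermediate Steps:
$Y = -8$ ($Y = 4 - 12 = -8$)
$V = -31$
$\sqrt{Y + V} = \sqrt{-8 - 31} = \sqrt{-39} = i \sqrt{39}$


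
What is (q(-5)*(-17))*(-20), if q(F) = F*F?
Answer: 8500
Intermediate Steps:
q(F) = F²
(q(-5)*(-17))*(-20) = ((-5)²*(-17))*(-20) = (25*(-17))*(-20) = -425*(-20) = 8500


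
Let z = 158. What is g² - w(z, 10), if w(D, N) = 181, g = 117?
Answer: 13508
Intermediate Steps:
g² - w(z, 10) = 117² - 1*181 = 13689 - 181 = 13508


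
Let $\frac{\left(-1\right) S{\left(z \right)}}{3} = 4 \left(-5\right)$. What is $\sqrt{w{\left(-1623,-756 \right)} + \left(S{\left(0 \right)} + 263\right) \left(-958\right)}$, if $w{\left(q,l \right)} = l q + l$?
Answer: $\sqrt{916798} \approx 957.5$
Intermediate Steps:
$w{\left(q,l \right)} = l + l q$
$S{\left(z \right)} = 60$ ($S{\left(z \right)} = - 3 \cdot 4 \left(-5\right) = \left(-3\right) \left(-20\right) = 60$)
$\sqrt{w{\left(-1623,-756 \right)} + \left(S{\left(0 \right)} + 263\right) \left(-958\right)} = \sqrt{- 756 \left(1 - 1623\right) + \left(60 + 263\right) \left(-958\right)} = \sqrt{\left(-756\right) \left(-1622\right) + 323 \left(-958\right)} = \sqrt{1226232 - 309434} = \sqrt{916798}$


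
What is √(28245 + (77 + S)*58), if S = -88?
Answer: √27607 ≈ 166.15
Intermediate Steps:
√(28245 + (77 + S)*58) = √(28245 + (77 - 88)*58) = √(28245 - 11*58) = √(28245 - 638) = √27607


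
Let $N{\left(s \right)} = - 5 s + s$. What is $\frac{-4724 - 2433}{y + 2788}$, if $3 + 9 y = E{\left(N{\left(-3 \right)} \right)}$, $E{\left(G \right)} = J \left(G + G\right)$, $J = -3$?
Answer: $- \frac{21471}{8339} \approx -2.5748$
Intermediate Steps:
$N{\left(s \right)} = - 4 s$
$E{\left(G \right)} = - 6 G$ ($E{\left(G \right)} = - 3 \left(G + G\right) = - 3 \cdot 2 G = - 6 G$)
$y = - \frac{25}{3}$ ($y = - \frac{1}{3} + \frac{\left(-6\right) \left(\left(-4\right) \left(-3\right)\right)}{9} = - \frac{1}{3} + \frac{\left(-6\right) 12}{9} = - \frac{1}{3} + \frac{1}{9} \left(-72\right) = - \frac{1}{3} - 8 = - \frac{25}{3} \approx -8.3333$)
$\frac{-4724 - 2433}{y + 2788} = \frac{-4724 - 2433}{- \frac{25}{3} + 2788} = - \frac{7157}{\frac{8339}{3}} = \left(-7157\right) \frac{3}{8339} = - \frac{21471}{8339}$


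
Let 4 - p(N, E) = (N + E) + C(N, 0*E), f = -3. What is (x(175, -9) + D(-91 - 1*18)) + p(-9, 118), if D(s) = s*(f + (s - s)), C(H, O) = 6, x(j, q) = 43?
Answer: 259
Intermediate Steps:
p(N, E) = -2 - E - N (p(N, E) = 4 - ((N + E) + 6) = 4 - ((E + N) + 6) = 4 - (6 + E + N) = 4 + (-6 - E - N) = -2 - E - N)
D(s) = -3*s (D(s) = s*(-3 + (s - s)) = s*(-3 + 0) = s*(-3) = -3*s)
(x(175, -9) + D(-91 - 1*18)) + p(-9, 118) = (43 - 3*(-91 - 1*18)) + (-2 - 1*118 - 1*(-9)) = (43 - 3*(-91 - 18)) + (-2 - 118 + 9) = (43 - 3*(-109)) - 111 = (43 + 327) - 111 = 370 - 111 = 259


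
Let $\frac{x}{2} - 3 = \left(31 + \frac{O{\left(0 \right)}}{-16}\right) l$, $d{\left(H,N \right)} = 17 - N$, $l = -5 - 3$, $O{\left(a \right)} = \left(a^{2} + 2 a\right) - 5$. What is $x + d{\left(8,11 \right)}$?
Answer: $-489$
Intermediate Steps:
$O{\left(a \right)} = -5 + a^{2} + 2 a$
$l = -8$
$x = -495$ ($x = 6 + 2 \left(31 + \frac{-5 + 0^{2} + 2 \cdot 0}{-16}\right) \left(-8\right) = 6 + 2 \left(31 + \left(-5 + 0 + 0\right) \left(- \frac{1}{16}\right)\right) \left(-8\right) = 6 + 2 \left(31 - - \frac{5}{16}\right) \left(-8\right) = 6 + 2 \left(31 + \frac{5}{16}\right) \left(-8\right) = 6 + 2 \cdot \frac{501}{16} \left(-8\right) = 6 + 2 \left(- \frac{501}{2}\right) = 6 - 501 = -495$)
$x + d{\left(8,11 \right)} = -495 + \left(17 - 11\right) = -495 + 6 = -489$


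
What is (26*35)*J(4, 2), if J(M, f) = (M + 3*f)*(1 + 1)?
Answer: 18200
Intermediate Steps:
J(M, f) = 2*M + 6*f (J(M, f) = (M + 3*f)*2 = 2*M + 6*f)
(26*35)*J(4, 2) = (26*35)*(2*4 + 6*2) = 910*(8 + 12) = 910*20 = 18200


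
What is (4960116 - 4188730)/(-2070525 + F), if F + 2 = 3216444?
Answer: 771386/1145917 ≈ 0.67316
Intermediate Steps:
F = 3216442 (F = -2 + 3216444 = 3216442)
(4960116 - 4188730)/(-2070525 + F) = (4960116 - 4188730)/(-2070525 + 3216442) = 771386/1145917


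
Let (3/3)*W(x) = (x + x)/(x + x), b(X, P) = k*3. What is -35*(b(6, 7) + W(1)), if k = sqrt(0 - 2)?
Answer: -35 - 105*I*sqrt(2) ≈ -35.0 - 148.49*I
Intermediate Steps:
k = I*sqrt(2) (k = sqrt(-2) = I*sqrt(2) ≈ 1.4142*I)
b(X, P) = 3*I*sqrt(2) (b(X, P) = (I*sqrt(2))*3 = 3*I*sqrt(2))
W(x) = 1 (W(x) = (x + x)/(x + x) = (2*x)/((2*x)) = (2*x)*(1/(2*x)) = 1)
-35*(b(6, 7) + W(1)) = -35*(3*I*sqrt(2) + 1) = -35*(1 + 3*I*sqrt(2)) = -35 - 105*I*sqrt(2)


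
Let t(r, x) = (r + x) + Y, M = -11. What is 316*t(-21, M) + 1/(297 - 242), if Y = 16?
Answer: -278079/55 ≈ -5056.0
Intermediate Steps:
t(r, x) = 16 + r + x (t(r, x) = (r + x) + 16 = 16 + r + x)
316*t(-21, M) + 1/(297 - 242) = 316*(16 - 21 - 11) + 1/(297 - 242) = 316*(-16) + 1/55 = -5056 + 1/55 = -278079/55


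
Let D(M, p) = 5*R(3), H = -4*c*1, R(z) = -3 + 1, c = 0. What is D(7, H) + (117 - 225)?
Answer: -118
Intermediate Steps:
R(z) = -2
H = 0 (H = -4*0*1 = 0*1 = 0)
D(M, p) = -10 (D(M, p) = 5*(-2) = -10)
D(7, H) + (117 - 225) = -10 + (117 - 225) = -10 - 108 = -118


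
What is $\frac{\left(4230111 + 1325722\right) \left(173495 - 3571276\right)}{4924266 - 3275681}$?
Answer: $- \frac{18877503806573}{1648585} \approx -1.1451 \cdot 10^{7}$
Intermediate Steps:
$\frac{\left(4230111 + 1325722\right) \left(173495 - 3571276\right)}{4924266 - 3275681} = \frac{5555833 \left(-3397781\right)}{4924266 - 3275681} = - \frac{18877503806573}{1648585}$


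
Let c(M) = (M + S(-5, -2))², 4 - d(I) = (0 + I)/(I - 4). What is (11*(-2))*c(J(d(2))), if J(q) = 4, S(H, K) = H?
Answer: -22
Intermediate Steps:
d(I) = 4 - I/(-4 + I) (d(I) = 4 - (0 + I)/(I - 4) = 4 - I/(-4 + I))
c(M) = (-5 + M)² (c(M) = (M - 5)² = (-5 + M)²)
(11*(-2))*c(J(d(2))) = (11*(-2))*(-5 + 4)² = -22*(-1)² = -22*1 = -22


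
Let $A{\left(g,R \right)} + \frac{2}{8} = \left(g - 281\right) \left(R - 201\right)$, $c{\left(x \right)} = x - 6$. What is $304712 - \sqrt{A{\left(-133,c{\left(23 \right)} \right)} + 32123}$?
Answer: $304712 - \frac{\sqrt{433195}}{2} \approx 3.0438 \cdot 10^{5}$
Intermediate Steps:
$c{\left(x \right)} = -6 + x$ ($c{\left(x \right)} = x - 6 = -6 + x$)
$A{\left(g,R \right)} = - \frac{1}{4} + \left(-281 + g\right) \left(-201 + R\right)$ ($A{\left(g,R \right)} = - \frac{1}{4} + \left(g - 281\right) \left(R - 201\right) = - \frac{1}{4} + \left(-281 + g\right) \left(-201 + R\right)$)
$304712 - \sqrt{A{\left(-133,c{\left(23 \right)} \right)} + 32123} = 304712 - \sqrt{\left(\frac{225923}{4} - 281 \left(-6 + 23\right) - -26733 + \left(-6 + 23\right) \left(-133\right)\right) + 32123} = 304712 - \sqrt{\left(\frac{225923}{4} - 4777 + 26733 + 17 \left(-133\right)\right) + 32123} = 304712 - \sqrt{\left(\frac{225923}{4} - 4777 + 26733 - 2261\right) + 32123} = 304712 - \sqrt{\frac{304703}{4} + 32123} = 304712 - \sqrt{\frac{433195}{4}} = 304712 - \frac{\sqrt{433195}}{2}$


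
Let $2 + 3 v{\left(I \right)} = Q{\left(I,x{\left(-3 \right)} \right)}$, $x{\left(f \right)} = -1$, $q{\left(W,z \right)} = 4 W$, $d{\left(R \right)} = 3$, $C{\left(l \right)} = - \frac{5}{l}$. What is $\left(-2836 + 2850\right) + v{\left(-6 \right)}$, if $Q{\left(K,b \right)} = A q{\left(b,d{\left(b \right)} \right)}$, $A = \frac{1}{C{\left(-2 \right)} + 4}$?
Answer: $\frac{512}{39} \approx 13.128$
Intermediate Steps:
$A = \frac{2}{13}$ ($A = \frac{1}{- \frac{5}{-2} + 4} = \frac{1}{\left(-5\right) \left(- \frac{1}{2}\right) + 4} = \frac{1}{\frac{5}{2} + 4} = \frac{1}{\frac{13}{2}} = \frac{2}{13} \approx 0.15385$)
$Q{\left(K,b \right)} = \frac{8 b}{13}$ ($Q{\left(K,b \right)} = \frac{2 \cdot 4 b}{13} = \frac{8 b}{13}$)
$v{\left(I \right)} = - \frac{34}{39}$ ($v{\left(I \right)} = - \frac{2}{3} + \frac{\frac{8}{13} \left(-1\right)}{3} = - \frac{2}{3} + \frac{1}{3} \left(- \frac{8}{13}\right) = - \frac{2}{3} - \frac{8}{39} = - \frac{34}{39}$)
$\left(-2836 + 2850\right) + v{\left(-6 \right)} = \left(-2836 + 2850\right) - \frac{34}{39} = 14 - \frac{34}{39} = \frac{512}{39}$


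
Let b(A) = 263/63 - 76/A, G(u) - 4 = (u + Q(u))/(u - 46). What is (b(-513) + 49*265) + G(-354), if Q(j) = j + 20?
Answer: 61401577/4725 ≈ 12995.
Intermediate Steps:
Q(j) = 20 + j
G(u) = 4 + (20 + 2*u)/(-46 + u) (G(u) = 4 + (u + (20 + u))/(u - 46) = 4 + (20 + 2*u)/(-46 + u))
b(A) = 263/63 - 76/A (b(A) = 263*(1/63) - 76/A = 263/63 - 76/A)
(b(-513) + 49*265) + G(-354) = ((263/63 - 76/(-513)) + 49*265) + 2*(-82 + 3*(-354))/(-46 - 354) = ((263/63 - 76*(-1/513)) + 12985) + 2*(-82 - 1062)/(-400) = ((263/63 + 4/27) + 12985) + 2*(-1/400)*(-1144) = (817/189 + 12985) + 143/25 = 2454982/189 + 143/25 = 61401577/4725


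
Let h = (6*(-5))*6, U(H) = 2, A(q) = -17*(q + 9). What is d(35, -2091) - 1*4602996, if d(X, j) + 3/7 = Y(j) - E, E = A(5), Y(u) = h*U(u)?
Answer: -32221829/7 ≈ -4.6031e+6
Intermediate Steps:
A(q) = -153 - 17*q (A(q) = -17*(9 + q) = -153 - 17*q)
h = -180 (h = -30*6 = -180)
Y(u) = -360 (Y(u) = -180*2 = -360)
E = -238 (E = -153 - 17*5 = -153 - 85 = -238)
d(X, j) = -857/7 (d(X, j) = -3/7 + (-360 - 1*(-238)) = -3/7 + (-360 + 238) = -3/7 - 122 = -857/7)
d(35, -2091) - 1*4602996 = -857/7 - 1*4602996 = -857/7 - 4602996 = -32221829/7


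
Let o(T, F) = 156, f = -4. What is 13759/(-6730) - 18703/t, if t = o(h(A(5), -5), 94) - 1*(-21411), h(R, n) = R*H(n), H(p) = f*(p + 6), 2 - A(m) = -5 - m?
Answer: -422611543/145145910 ≈ -2.9116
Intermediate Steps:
A(m) = 7 + m (A(m) = 2 - (-5 - m) = 2 + (5 + m) = 7 + m)
H(p) = -24 - 4*p (H(p) = -4*(p + 6) = -4*(6 + p) = -24 - 4*p)
h(R, n) = R*(-24 - 4*n)
t = 21567 (t = 156 - 1*(-21411) = 156 + 21411 = 21567)
13759/(-6730) - 18703/t = 13759/(-6730) - 18703/21567 = 13759*(-1/6730) - 18703*1/21567 = -13759/6730 - 18703/21567 = -422611543/145145910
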